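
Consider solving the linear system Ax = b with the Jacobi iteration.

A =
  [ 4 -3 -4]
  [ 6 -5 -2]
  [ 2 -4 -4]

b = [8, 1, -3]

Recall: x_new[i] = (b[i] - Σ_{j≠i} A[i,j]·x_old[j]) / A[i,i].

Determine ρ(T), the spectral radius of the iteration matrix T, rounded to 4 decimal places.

Split A = D + L + U, D = diag(4, -5, -4).
Jacobi: T = -D⁻¹(L+U), T[2,1] = -(-4)/(-4) = -1.0000; T[2,2] = 0.
  T[0,:] = [+0.0000  +0.7500  +1.0000]
  T[1,:] = [+1.2000  +0.0000  -0.4000]
  T[2,:] = [+0.5000  -1.0000  +0.0000]
moduli |λ_i(T)| = 1.6224, 0.9122, 0.9122.
spectral radius ρ = 1.6224; 1.6224 > 1, so it fails to converge.

1.6224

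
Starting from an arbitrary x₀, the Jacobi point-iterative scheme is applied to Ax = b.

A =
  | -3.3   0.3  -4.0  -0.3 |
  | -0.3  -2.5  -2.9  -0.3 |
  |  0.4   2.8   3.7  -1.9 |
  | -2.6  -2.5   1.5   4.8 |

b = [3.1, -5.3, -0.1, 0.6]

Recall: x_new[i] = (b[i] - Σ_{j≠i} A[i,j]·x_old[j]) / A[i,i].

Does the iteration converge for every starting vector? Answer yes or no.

Write A = D+L+U with D = diag(-3.3, -2.5, 3.7, 4.8).
T_J = -D⁻¹(L+U): T[2,3] = -(-1.9)/(3.7) = +0.5135; T[2,2] = 0.
  T[0,:] = [+0.0000  +0.0909  -1.2121  -0.0909]
  T[1,:] = [-0.1200  +0.0000  -1.1600  -0.1200]
  T[2,:] = [-0.1081  -0.7568  +0.0000  +0.5135]
  T[3,:] = [+0.5417  +0.5208  -0.3125  +0.0000]
|λ(T)| sorted: 1.1764, 0.8151, 0.8151, 0.0053.
ρ(T) = max|λ| = 1.1764; 1.1764 > 1: divergent.

no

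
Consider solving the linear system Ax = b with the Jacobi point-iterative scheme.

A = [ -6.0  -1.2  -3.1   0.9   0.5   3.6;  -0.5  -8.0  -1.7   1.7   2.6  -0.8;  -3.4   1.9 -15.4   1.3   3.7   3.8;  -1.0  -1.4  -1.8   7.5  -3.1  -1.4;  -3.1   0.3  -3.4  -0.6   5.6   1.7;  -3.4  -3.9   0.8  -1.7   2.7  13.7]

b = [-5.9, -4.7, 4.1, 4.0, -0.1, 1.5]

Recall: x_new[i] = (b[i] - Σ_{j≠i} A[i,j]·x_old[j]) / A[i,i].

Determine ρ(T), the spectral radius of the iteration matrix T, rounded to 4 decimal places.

0.9239

Let D = diag(-6, -8, -15.4, 7.5, 5.6, 13.7); L, U the strict triangles.
T_J = -D⁻¹(L+U): T[2,0] = -(-3.4)/(-15.4) = -0.2208; T[2,2] = 0.
  T[0,:] = [+0.0000, -0.2000, -0.5167, +0.1500, +0.0833, +0.6000]
  T[1,:] = [-0.0625, +0.0000, -0.2125, +0.2125, +0.3250, -0.1000]
  T[2,:] = [-0.2208, +0.1234, +0.0000, +0.0844, +0.2403, +0.2468]
  T[3,:] = [+0.1333, +0.1867, +0.2400, +0.0000, +0.4133, +0.1867]
  T[4,:] = [+0.5536, -0.0536, +0.6071, +0.1071, +0.0000, -0.3036]
  T[5,:] = [+0.2482, +0.2847, -0.0584, +0.1241, -0.1971, +0.0000]
|eigenvalues of T|: 0.9239, 0.5261, 0.5261, 0.3726, 0.3726, 0.2532.
spectral radius ρ = 0.9239; 0.9239 < 1, so it converges for any x₀.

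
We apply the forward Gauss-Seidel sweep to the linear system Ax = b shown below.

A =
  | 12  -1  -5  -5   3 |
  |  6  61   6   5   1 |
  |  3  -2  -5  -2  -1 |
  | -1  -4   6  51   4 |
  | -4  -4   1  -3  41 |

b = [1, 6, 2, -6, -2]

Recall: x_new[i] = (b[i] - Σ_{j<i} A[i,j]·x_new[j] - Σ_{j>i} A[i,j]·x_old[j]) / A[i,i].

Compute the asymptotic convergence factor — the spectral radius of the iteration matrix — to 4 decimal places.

Let D = diag(12, 61, -5, 51, 41); L, U the strict triangles.
GS T = -(D+L)⁻¹U: row 0 first, T[0,2] = -(-5)/(12) = +0.4167; later rows by forward substitution.
  T[0,:] = [+0.0000  +0.0833  +0.4167  +0.4167  -0.2500]
  T[1,:] = [+0.0000  -0.0082  -0.1393  -0.1230  +0.0082]
  T[2,:] = [+0.0000  +0.0533  +0.3057  -0.1008  -0.3533]
  T[3,:] = [+0.0000  -0.0053  -0.0387  +0.0104  -0.0411]
  T[4,:] = [+0.0000  +0.0056  +0.0168  +0.0319  -0.0180]
|roots of det(T-λI)|: 0.2858, 0.0653, 0.0653, 0.0206, 0.0000.
ρ = 0.2858; 0.2858 < 1 ⇒ converges.

0.2858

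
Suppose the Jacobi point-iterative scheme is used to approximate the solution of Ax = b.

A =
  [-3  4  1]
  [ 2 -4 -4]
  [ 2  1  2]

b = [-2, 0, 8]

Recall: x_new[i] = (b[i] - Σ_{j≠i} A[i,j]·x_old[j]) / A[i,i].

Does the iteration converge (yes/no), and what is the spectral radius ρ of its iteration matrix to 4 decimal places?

Diagonal D = diag(-3, -4, 2); L, U strict lower/upper.
Jacobi T = -D⁻¹(L+U): T[2,1] = -(1)/(2) = -0.5000; T[2,2] = 0.
  T[0,:] = [+0.0000, +1.3333, +0.3333]
  T[1,:] = [+0.5000, +0.0000, -1.0000]
  T[2,:] = [-1.0000, -0.5000, +0.0000]
moduli |λ_i(T)| = 1.3313, 0.9690, 0.9690.
ρ(T) = max|λ| = 1.3313; 1.3313 > 1 ⇒ diverges.

no, ρ = 1.3313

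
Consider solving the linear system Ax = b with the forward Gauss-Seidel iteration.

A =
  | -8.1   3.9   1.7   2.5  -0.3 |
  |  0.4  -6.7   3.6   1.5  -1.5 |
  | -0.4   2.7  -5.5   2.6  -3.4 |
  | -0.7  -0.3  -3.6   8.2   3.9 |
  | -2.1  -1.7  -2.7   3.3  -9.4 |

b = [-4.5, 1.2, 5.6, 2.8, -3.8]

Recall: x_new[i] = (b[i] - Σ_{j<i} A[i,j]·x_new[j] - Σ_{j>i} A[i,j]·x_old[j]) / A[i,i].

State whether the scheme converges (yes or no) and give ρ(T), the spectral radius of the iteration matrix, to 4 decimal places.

yes, ρ = 0.9486

Diagonal D = diag(-8.1, -6.7, -5.5, 8.2, -9.4); L, U strict lower/upper.
GS T = -(D+L)⁻¹U: row 0 first, T[0,1] = -(3.9)/(-8.1) = +0.4815; later rows by forward substitution.
  T[0,:] = [+0.0000 +0.4815 +0.2099 +0.3086 -0.0370]
  T[1,:] = [+0.0000 +0.0287 +0.5498 +0.2423 -0.2261]
  T[2,:] = [+0.0000 -0.0209 +0.2547 +0.5692 -0.7265]
  T[3,:] = [+0.0000 +0.0330 +0.1498 +0.2851 -0.8060]
  T[4,:] = [+0.0000 -0.0952 -0.1669 -0.1762 -0.0251]
|λ(T)| sorted: 0.9486, 0.2561, 0.2313, 0.2313, 0.0000.
ρ(T) = max|λ| = 0.9486; 0.9486 < 1 ⇒ converges.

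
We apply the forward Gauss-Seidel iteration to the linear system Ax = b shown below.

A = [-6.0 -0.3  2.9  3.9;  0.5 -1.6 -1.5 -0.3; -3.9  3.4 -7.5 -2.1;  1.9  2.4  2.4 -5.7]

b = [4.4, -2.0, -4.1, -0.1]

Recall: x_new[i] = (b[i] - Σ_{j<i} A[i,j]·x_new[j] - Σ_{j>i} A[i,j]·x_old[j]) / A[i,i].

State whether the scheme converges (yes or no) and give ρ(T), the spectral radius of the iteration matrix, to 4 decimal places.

Split A = D + L + U, D = diag(-6, -1.6, -7.5, -5.7).
GS T = -(D+L)⁻¹U: row 0 first, T[0,3] = -(3.9)/(-6) = +0.6500; later rows by forward substitution.
  T[0,:] = [+0.0000, -0.0500, +0.4833, +0.6500]
  T[1,:] = [+0.0000, -0.0156, -0.7865, +0.0156]
  T[2,:] = [+0.0000, +0.0189, -0.6079, -0.6109]
  T[3,:] = [+0.0000, -0.0153, -0.4260, -0.0340]
|roots of det(T-λI)|: 0.9009, 0.2215, 0.0219, 0.0000.
ρ(T) = max|λ| = 0.9009; 0.9009 < 1: convergent.

yes, ρ = 0.9009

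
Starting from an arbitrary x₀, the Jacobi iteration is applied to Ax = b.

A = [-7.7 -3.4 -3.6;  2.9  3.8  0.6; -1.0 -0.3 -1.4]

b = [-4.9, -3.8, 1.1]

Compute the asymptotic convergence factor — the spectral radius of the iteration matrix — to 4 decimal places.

Diagonal D = diag(-7.7, 3.8, -1.4); L, U strict lower/upper.
Jacobi T = -D⁻¹(L+U): T[1,2] = -(0.6)/(3.8) = -0.1579; T[1,1] = 0.
  T[0,:] = [+0.0000 -0.4416 -0.4675]
  T[1,:] = [-0.7632 +0.0000 -0.1579]
  T[2,:] = [-0.7143 -0.2143 +0.0000]
|eigenvalues of T|: 0.9178, 0.7291, 0.1887.
ρ(T) = max|λ| = 0.9178; 0.9178 < 1: convergent.

0.9178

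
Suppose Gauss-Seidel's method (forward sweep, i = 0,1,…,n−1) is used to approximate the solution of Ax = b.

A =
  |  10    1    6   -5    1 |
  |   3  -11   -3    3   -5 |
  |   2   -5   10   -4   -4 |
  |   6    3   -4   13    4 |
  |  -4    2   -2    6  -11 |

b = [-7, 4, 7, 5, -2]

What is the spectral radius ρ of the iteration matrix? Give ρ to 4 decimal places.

Split A = D + L + U, D = diag(10, -11, 10, 13, -11).
T_GS = -(D+L)⁻¹U: row 0 first, T[0,3] = -(-5)/(10) = +0.5000; later rows by forward substitution.
  T[0,:] = [+0.0000 -0.1000 -0.6000 +0.5000 -0.1000]
  T[1,:] = [+0.0000 -0.0273 -0.4364 +0.4091 -0.4818]
  T[2,:] = [+0.0000 +0.0064 -0.0982 +0.5045 +0.1791]
  T[3,:] = [+0.0000 +0.0544 +0.3474 -0.1699 -0.0952]
  T[4,:] = [+0.0000 +0.0599 +0.3462 -0.2919 -0.1358]
|roots of det(T-λI)|: 0.7187, 0.2547, 0.0817, 0.0817, 0.0000.
spectral radius ρ = 0.7187; 0.7187 < 1 ⇒ converges.

0.7187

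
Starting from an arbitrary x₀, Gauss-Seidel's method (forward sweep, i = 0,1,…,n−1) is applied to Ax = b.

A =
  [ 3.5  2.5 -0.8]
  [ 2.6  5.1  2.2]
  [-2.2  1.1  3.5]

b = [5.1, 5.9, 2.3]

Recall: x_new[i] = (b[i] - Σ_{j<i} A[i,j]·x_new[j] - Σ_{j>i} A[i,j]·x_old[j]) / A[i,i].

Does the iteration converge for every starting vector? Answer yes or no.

Write A = D+L+U with D = diag(3.5, 5.1, 3.5).
T_GS = -(D+L)⁻¹U: row 0 first, T[0,2] = -(-0.8)/(3.5) = +0.2286; later rows by forward substitution.
  T[0,:] = [+0.0000, -0.7143, +0.2286]
  T[1,:] = [+0.0000, +0.3641, -0.5479]
  T[2,:] = [+0.0000, -0.5634, +0.3159]
eigenvalue magnitudes: 0.8961, 0.2161, 0.0000.
spectral radius ρ = 0.8961; 0.8961 < 1: convergent.

yes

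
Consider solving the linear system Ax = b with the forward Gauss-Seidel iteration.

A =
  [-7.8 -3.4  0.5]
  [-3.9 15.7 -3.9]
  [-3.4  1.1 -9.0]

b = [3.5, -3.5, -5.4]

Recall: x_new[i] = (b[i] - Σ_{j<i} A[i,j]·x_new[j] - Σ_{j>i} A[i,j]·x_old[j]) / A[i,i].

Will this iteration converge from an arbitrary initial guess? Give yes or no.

yes

A = D + L + U where D = diag(-7.8, 15.7, -9).
T_GS = -(D+L)⁻¹U: row 0 first, T[0,2] = -(0.5)/(-7.8) = +0.0641; later rows by forward substitution.
  T[0,:] = [+0.0000  -0.4359  +0.0641]
  T[1,:] = [+0.0000  -0.1083  +0.2643]
  T[2,:] = [+0.0000  +0.1514  +0.0081]
|λ(T)| sorted: 0.2585, 0.1583, 0.0000.
ρ(T) = max|λ| = 0.2585; 0.2585 < 1: convergent.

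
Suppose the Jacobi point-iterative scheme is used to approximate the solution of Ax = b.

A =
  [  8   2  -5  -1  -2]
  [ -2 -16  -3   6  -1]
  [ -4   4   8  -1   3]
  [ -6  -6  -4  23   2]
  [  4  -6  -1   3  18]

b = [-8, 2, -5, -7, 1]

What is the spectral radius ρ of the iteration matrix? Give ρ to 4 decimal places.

Write A = D+L+U with D = diag(8, -16, 8, 23, 18).
T_J = -D⁻¹(L+U): T[3,0] = -(-6)/(23) = +0.2609; T[3,3] = 0.
  T[0,:] = [+0.0000  -0.2500  +0.6250  +0.1250  +0.2500]
  T[1,:] = [-0.1250  +0.0000  -0.1875  +0.3750  -0.0625]
  T[2,:] = [+0.5000  -0.5000  +0.0000  +0.1250  -0.3750]
  T[3,:] = [+0.2609  +0.2609  +0.1739  +0.0000  -0.0870]
  T[4,:] = [-0.2222  +0.3333  +0.0556  -0.1667  +0.0000]
|λ(T)| sorted: 0.6988, 0.5147, 0.3941, 0.3384, 0.3384.
ρ(T) = max|λ| = 0.6988; 0.6988 < 1, so it converges for any x₀.

0.6988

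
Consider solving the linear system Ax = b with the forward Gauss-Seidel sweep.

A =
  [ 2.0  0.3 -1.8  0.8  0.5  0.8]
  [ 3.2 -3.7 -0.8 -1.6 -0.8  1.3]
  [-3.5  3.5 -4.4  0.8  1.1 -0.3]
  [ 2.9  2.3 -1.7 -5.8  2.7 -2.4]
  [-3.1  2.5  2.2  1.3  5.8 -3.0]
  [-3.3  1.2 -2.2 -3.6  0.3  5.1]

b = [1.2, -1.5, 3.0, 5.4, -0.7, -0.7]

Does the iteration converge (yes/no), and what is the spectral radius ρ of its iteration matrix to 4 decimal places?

no, ρ = 1.3375

Diagonal D = diag(2, -3.7, -4.4, -5.8, 5.8, 5.1); L, U strict lower/upper.
T_GS = -(D+L)⁻¹U: row 0 first, T[0,2] = -(-1.8)/(2) = +0.9000; later rows by forward substitution.
  T[0,:] = [+0.0000 -0.1500 +0.9000 -0.4000 -0.2500 -0.4000]
  T[1,:] = [+0.0000 -0.1297 +0.5622 -0.7784 -0.4324 +0.0054]
  T[2,:] = [+0.0000 +0.0161 -0.2687 -0.1192 +0.1049 +0.2543]
  T[3,:] = [+0.0000 -0.1312 +0.7517 -0.4737 +0.1383 -0.6862]
  T[4,:] = [+0.0000 -0.0010 +0.1722 +0.2731 -0.0180 +0.3585]
  T[5,:] = [+0.0000 -0.1521 +0.8546 -0.4775 +0.0839 -0.6558]
|roots of det(T-λI)|: 1.3375, 0.4486, 0.2628, 0.0763, 0.0763, 0.0000.
spectral radius ρ = 1.3375; 1.3375 > 1: divergent.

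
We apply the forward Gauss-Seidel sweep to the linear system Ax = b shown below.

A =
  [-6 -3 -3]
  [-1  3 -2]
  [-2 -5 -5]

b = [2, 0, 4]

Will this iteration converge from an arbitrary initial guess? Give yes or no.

Write A = D+L+U with D = diag(-6, 3, -5).
T_GS = -(D+L)⁻¹U: row 0 first, T[0,1] = -(-3)/(-6) = -0.5000; later rows by forward substitution.
  T[0,:] = [+0.0000  -0.5000  -0.5000]
  T[1,:] = [+0.0000  -0.1667  +0.5000]
  T[2,:] = [+0.0000  +0.3667  -0.3000]
eigenvalue magnitudes: 0.6667, 0.2000, 0.0000.
ρ = 0.6667; 0.6667 < 1: convergent.

yes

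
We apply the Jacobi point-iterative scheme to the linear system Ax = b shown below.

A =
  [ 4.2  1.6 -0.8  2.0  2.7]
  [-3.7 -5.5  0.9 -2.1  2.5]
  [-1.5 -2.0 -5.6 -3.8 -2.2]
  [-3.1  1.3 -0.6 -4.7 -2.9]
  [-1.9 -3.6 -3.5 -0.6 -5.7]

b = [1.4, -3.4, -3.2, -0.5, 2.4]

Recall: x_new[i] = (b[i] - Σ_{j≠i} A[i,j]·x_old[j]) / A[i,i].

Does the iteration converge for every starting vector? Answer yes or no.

no

Diagonal D = diag(4.2, -5.5, -5.6, -4.7, -5.7); L, U strict lower/upper.
Jacobi: T = -D⁻¹(L+U), T[0,1] = -(1.6)/(4.2) = -0.3810; T[0,0] = 0.
  T[0,:] = [+0.0000  -0.3810  +0.1905  -0.4762  -0.6429]
  T[1,:] = [-0.6727  +0.0000  +0.1636  -0.3818  +0.4545]
  T[2,:] = [-0.2679  -0.3571  +0.0000  -0.6786  -0.3929]
  T[3,:] = [-0.6596  +0.2766  -0.1277  +0.0000  -0.6170]
  T[4,:] = [-0.3333  -0.6316  -0.6140  -0.1053  +0.0000]
|λ(T)| sorted: 1.2237, 0.8918, 0.7856, 0.7856, 0.1782.
spectral radius ρ = 1.2237; 1.2237 > 1 ⇒ diverges.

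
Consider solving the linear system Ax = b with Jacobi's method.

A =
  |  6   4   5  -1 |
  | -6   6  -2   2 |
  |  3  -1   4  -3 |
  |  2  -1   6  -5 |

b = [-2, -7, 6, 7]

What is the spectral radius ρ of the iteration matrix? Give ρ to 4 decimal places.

1.3271

A = D + L + U where D = diag(6, 6, 4, -5).
T_J = -D⁻¹(L+U): T[3,0] = -(2)/(-5) = +0.4000; T[3,3] = 0.
  T[0,:] = [+0.0000  -0.6667  -0.8333  +0.1667]
  T[1,:] = [+1.0000  +0.0000  +0.3333  -0.3333]
  T[2,:] = [-0.7500  +0.2500  +0.0000  +0.7500]
  T[3,:] = [+0.4000  -0.2000  +1.2000  +0.0000]
|λ(T)| sorted: 1.3271, 1.0147, 0.6076, 0.6076.
ρ(T) = max|λ| = 1.3271; 1.3271 > 1 ⇒ diverges.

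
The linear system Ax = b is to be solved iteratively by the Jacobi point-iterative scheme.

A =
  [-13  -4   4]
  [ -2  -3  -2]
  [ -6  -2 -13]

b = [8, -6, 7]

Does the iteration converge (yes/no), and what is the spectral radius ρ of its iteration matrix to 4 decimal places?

yes, ρ = 0.5330

Let D = diag(-13, -3, -13); L, U the strict triangles.
T_J = -D⁻¹(L+U): T[2,1] = -(-2)/(-13) = -0.1538; T[2,2] = 0.
  T[0,:] = [+0.0000  -0.3077  +0.3077]
  T[1,:] = [-0.6667  +0.0000  -0.6667]
  T[2,:] = [-0.4615  -0.1538  +0.0000]
|roots of det(T-λI)|: 0.5330, 0.3441, 0.3441.
spectral radius ρ = 0.5330; 0.5330 < 1 ⇒ converges.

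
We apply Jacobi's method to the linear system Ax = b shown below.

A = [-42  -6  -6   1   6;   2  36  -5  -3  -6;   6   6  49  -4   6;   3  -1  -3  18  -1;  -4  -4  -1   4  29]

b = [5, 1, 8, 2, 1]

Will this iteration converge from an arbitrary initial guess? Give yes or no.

yes

Diagonal D = diag(-42, 36, 49, 18, 29); L, U strict lower/upper.
T_J = -D⁻¹(L+U): T[2,3] = -(-4)/(49) = +0.0816; T[2,2] = 0.
  T[0,:] = [+0.0000, -0.1429, -0.1429, +0.0238, +0.1429]
  T[1,:] = [-0.0556, +0.0000, +0.1389, +0.0833, +0.1667]
  T[2,:] = [-0.1224, -0.1224, +0.0000, +0.0816, -0.1224]
  T[3,:] = [-0.1667, +0.0556, +0.1667, +0.0000, +0.0556]
  T[4,:] = [+0.1379, +0.1379, +0.0345, -0.1379, +0.0000]
eigenvalue magnitudes: 0.2709, 0.1716, 0.1716, 0.0982, 0.0982.
spectral radius ρ = 0.2709; 0.2709 < 1 ⇒ converges.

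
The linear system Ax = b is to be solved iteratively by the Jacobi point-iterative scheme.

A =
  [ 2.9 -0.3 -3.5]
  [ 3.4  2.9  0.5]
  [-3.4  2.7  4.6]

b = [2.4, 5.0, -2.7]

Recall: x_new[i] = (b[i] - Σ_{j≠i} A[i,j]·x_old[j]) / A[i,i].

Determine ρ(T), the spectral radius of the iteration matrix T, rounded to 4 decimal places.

1.2378

Write A = D+L+U with D = diag(2.9, 2.9, 4.6).
Jacobi: T = -D⁻¹(L+U), T[2,1] = -(2.7)/(4.6) = -0.5870; T[2,2] = 0.
  T[0,:] = [+0.0000, +0.1034, +1.2069]
  T[1,:] = [-1.1724, +0.0000, -0.1724]
  T[2,:] = [+0.7391, -0.5870, +0.0000]
|roots of det(T-λI)|: 1.2378, 0.8126, 0.8126.
ρ = 1.2378; 1.2378 > 1, so it fails to converge.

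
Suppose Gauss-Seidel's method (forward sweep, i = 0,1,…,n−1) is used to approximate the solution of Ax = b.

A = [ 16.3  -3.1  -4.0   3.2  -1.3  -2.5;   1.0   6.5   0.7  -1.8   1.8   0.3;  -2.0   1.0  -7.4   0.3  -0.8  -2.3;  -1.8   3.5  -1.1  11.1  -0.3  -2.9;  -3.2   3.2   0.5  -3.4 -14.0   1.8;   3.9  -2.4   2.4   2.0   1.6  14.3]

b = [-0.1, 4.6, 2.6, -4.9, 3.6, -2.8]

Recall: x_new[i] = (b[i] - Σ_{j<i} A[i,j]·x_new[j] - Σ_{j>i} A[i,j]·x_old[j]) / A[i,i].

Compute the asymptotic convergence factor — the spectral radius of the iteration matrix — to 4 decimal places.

0.5370

Diagonal D = diag(16.3, 6.5, -7.4, 11.1, -14, 14.3); L, U strict lower/upper.
GS T = -(D+L)⁻¹U: row 0 first, T[0,5] = -(-2.5)/(16.3) = +0.1534; later rows by forward substitution.
  T[0,:] = [+0.0000, +0.1902, +0.2454, -0.1963, +0.0798, +0.1534]
  T[1,:] = [+0.0000, -0.0293, -0.1454, +0.3071, -0.2892, -0.0697]
  T[2,:] = [+0.0000, -0.0554, -0.0860, +0.1351, -0.1687, -0.3617]
  T[3,:] = [+0.0000, +0.0346, +0.0771, -0.1153, +0.1144, +0.2723]
  T[4,:] = [+0.0000, -0.0605, -0.1111, +0.1479, -0.1181, -0.0015]
  T[5,:] = [+0.0000, -0.0456, -0.0753, +0.0820, -0.0448, -0.0307]
moduli |λ_i(T)| = 0.5370, 0.1242, 0.0462, 0.0236, 0.0108, 0.0000.
ρ = 0.5370; 0.5370 < 1: convergent.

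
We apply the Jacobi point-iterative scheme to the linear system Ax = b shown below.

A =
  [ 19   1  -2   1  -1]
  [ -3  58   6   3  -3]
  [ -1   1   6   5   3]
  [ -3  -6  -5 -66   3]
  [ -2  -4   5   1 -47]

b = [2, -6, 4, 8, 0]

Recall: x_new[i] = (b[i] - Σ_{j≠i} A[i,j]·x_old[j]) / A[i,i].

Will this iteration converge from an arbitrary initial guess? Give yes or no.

A = D + L + U where D = diag(19, 58, 6, -66, -47).
Jacobi T = -D⁻¹(L+U): T[0,1] = -(1)/(19) = -0.0526; T[0,0] = 0.
  T[0,:] = [+0.0000  -0.0526  +0.1053  -0.0526  +0.0526]
  T[1,:] = [+0.0517  +0.0000  -0.1034  -0.0517  +0.0517]
  T[2,:] = [+0.1667  -0.1667  +0.0000  -0.8333  -0.5000]
  T[3,:] = [-0.0455  -0.0909  -0.0758  +0.0000  +0.0455]
  T[4,:] = [-0.0426  -0.0851  +0.1064  +0.0213  +0.0000]
|eigenvalues of T|: 0.3077, 0.2275, 0.1879, 0.1879, 0.0224.
ρ = 0.3077; 0.3077 < 1, so it converges for any x₀.

yes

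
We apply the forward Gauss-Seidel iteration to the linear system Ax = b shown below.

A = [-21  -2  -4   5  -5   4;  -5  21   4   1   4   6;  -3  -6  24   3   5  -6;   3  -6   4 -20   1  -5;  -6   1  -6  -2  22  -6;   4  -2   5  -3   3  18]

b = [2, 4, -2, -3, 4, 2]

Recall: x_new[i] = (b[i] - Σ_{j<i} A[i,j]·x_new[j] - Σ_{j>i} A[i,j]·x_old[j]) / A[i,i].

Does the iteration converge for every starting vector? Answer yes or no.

A = D + L + U where D = diag(-21, 21, 24, -20, 22, 18).
GS T = -(D+L)⁻¹U: row 0 first, T[0,3] = -(5)/(-21) = +0.2381; later rows by forward substitution.
  T[0,:] = [+0.0000  -0.0952  -0.1905  +0.2381  -0.2381  +0.1905]
  T[1,:] = [+0.0000  -0.0227  -0.2358  +0.0091  -0.2472  -0.2404]
  T[2,:] = [+0.0000  -0.0176  -0.0828  -0.0930  -0.2999  +0.2137]
  T[3,:] = [+0.0000  -0.0110  +0.0256  +0.0144  +0.0285  -0.1066]
  T[4,:] = [+0.0000  -0.0307  -0.0615  +0.0405  -0.1329  +0.3842]
  T[5,:] = [+0.0000  +0.0268  +0.0536  -0.0304  +0.1356  -0.2102]
|eigenvalues of T|: 0.5076, 0.0923, 0.0923, 0.0455, 0.0349, 0.0000.
ρ = 0.5076; 0.5076 < 1: convergent.

yes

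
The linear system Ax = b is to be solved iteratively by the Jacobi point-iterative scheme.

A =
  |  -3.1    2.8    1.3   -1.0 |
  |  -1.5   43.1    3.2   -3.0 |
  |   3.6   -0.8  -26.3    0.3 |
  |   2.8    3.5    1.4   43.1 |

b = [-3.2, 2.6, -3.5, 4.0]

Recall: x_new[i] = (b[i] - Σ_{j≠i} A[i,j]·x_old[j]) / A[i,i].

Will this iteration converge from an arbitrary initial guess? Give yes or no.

yes

Write A = D+L+U with D = diag(-3.1, 43.1, -26.3, 43.1).
Jacobi T = -D⁻¹(L+U): T[0,1] = -(2.8)/(-3.1) = +0.9032; T[0,0] = 0.
  T[0,:] = [+0.0000  +0.9032  +0.4194  -0.3226]
  T[1,:] = [+0.0348  +0.0000  -0.0742  +0.0696]
  T[2,:] = [+0.1369  -0.0304  +0.0000  +0.0114]
  T[3,:] = [-0.0650  -0.0812  -0.0325  +0.0000]
|eigenvalues of T|: 0.3688, 0.2285, 0.1538, 0.0134.
ρ = 0.3688; 0.3688 < 1, so it converges for any x₀.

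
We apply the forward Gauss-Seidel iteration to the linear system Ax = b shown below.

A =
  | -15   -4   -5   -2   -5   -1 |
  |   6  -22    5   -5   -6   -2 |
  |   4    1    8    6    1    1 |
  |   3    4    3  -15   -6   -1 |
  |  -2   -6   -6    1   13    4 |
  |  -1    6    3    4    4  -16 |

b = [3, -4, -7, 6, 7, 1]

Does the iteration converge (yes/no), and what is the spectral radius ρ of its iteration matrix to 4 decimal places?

yes, ρ = 0.8822

Diagonal D = diag(-15, -22, 8, -15, 13, -16); L, U strict lower/upper.
GS T = -(D+L)⁻¹U: row 0 first, T[0,3] = -(-2)/(-15) = -0.1333; later rows by forward substitution.
  T[0,:] = [+0.0000  -0.2667  -0.3333  -0.1333  -0.3333  -0.0667]
  T[1,:] = [+0.0000  -0.0727  +0.1364  -0.2636  -0.3636  -0.1091]
  T[2,:] = [+0.0000  +0.1424  +0.1496  -0.6504  +0.0871  -0.0780]
  T[3,:] = [+0.0000  -0.0442  -0.0004  -0.2270  -0.5462  -0.1247]
  T[4,:] = [+0.0000  -0.0055  +0.0807  -0.4249  -0.1369  -0.3947]
  T[5,:] = [+0.0000  +0.0037  +0.1201  -0.3755  -0.2700  -0.1812]
|eigenvalues of T|: 0.8822, 0.3010, 0.3010, 0.1424, 0.0307, 0.0000.
ρ = 0.8822; 0.8822 < 1: convergent.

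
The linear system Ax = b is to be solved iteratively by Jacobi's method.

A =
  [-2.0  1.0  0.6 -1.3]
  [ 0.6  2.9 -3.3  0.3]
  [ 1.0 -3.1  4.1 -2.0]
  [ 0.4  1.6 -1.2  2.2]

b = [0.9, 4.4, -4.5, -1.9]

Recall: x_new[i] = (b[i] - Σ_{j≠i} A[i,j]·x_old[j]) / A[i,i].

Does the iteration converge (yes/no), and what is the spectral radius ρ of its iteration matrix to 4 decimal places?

Split A = D + L + U, D = diag(-2, 2.9, 4.1, 2.2).
Jacobi: T = -D⁻¹(L+U), T[0,1] = -(1)/(-2) = +0.5000; T[0,0] = 0.
  T[0,:] = [+0.0000 +0.5000 +0.3000 -0.6500]
  T[1,:] = [-0.2069 +0.0000 +1.1379 -0.1034]
  T[2,:] = [-0.2439 +0.7561 +0.0000 +0.4878]
  T[3,:] = [-0.1818 -0.7273 +0.5455 +0.0000]
|roots of det(T-λI)|: 1.2521, 0.8323, 0.8323, 0.1864.
spectral radius ρ = 1.2521; 1.2521 > 1 ⇒ diverges.

no, ρ = 1.2521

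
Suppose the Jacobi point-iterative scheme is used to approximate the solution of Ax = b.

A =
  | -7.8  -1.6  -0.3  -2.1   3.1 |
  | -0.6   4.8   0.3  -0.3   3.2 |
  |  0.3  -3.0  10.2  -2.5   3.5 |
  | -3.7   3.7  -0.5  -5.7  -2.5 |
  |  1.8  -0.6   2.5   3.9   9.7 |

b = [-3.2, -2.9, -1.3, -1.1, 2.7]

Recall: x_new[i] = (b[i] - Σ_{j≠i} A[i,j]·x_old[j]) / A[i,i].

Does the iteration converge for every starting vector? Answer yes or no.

yes

Split A = D + L + U, D = diag(-7.8, 4.8, 10.2, -5.7, 9.7).
Jacobi T = -D⁻¹(L+U): T[2,4] = -(3.5)/(10.2) = -0.3431; T[2,2] = 0.
  T[0,:] = [+0.0000 -0.2051 -0.0385 -0.2692 +0.3974]
  T[1,:] = [+0.1250 +0.0000 -0.0625 +0.0625 -0.6667]
  T[2,:] = [-0.0294 +0.2941 +0.0000 +0.2451 -0.3431]
  T[3,:] = [-0.6491 +0.6491 -0.0877 +0.0000 -0.4386]
  T[4,:] = [-0.1856 +0.0619 -0.2577 -0.4021 +0.0000]
|roots of det(T-λI)|: 0.8275, 0.5378, 0.5378, 0.1557, 0.0144.
ρ(T) = max|λ| = 0.8275; 0.8275 < 1 ⇒ converges.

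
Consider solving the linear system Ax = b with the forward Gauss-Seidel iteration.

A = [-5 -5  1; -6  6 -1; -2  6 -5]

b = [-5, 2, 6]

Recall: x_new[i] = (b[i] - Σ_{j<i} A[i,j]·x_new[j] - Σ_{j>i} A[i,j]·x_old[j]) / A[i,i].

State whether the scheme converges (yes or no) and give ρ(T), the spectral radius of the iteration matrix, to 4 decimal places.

Diagonal D = diag(-5, 6, -5); L, U strict lower/upper.
T_GS = -(D+L)⁻¹U: row 0 first, T[0,2] = -(1)/(-5) = +0.2000; later rows by forward substitution.
  T[0,:] = [+0.0000 -1.0000 +0.2000]
  T[1,:] = [+0.0000 -1.0000 +0.3667]
  T[2,:] = [+0.0000 -0.8000 +0.3600]
moduli |λ_i(T)| = 0.7312, 0.0912, 0.0000.
ρ = 0.7312; 0.7312 < 1: convergent.

yes, ρ = 0.7312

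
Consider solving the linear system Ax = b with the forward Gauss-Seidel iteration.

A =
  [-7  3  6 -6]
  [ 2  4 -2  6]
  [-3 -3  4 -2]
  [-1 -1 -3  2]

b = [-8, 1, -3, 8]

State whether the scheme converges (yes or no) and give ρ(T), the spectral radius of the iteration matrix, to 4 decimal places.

no, ρ = 1.5665

Write A = D+L+U with D = diag(-7, 4, 4, 2).
T_GS = -(D+L)⁻¹U: row 0 first, T[0,3] = -(-6)/(-7) = -0.8571; later rows by forward substitution.
  T[0,:] = [+0.0000, +0.4286, +0.8571, -0.8571]
  T[1,:] = [+0.0000, -0.2143, +0.0714, -1.0714]
  T[2,:] = [+0.0000, +0.1607, +0.6964, -0.9464]
  T[3,:] = [+0.0000, +0.3482, +1.5089, -2.3839]
|roots of det(T-λI)|: 1.5665, 0.4173, 0.0820, 0.0000.
spectral radius ρ = 1.5665; 1.5665 > 1, so it fails to converge.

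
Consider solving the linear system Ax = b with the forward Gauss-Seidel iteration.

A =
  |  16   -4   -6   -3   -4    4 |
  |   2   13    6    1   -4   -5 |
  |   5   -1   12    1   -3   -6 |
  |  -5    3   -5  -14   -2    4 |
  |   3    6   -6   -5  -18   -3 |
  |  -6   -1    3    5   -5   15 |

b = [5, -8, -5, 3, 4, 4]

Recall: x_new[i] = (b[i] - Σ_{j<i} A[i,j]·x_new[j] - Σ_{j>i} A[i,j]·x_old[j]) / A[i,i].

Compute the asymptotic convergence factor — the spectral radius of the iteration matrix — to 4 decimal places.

Let D = diag(16, 13, 12, -14, -18, 15); L, U the strict triangles.
Gauss-Seidel: T = -(D+L)⁻¹U, row 0 first, T[0,3] = -(-3)/(16) = +0.1875; later rows by forward substitution.
  T[0,:] = [+0.0000  +0.2500  +0.3750  +0.1875  +0.2500  -0.2500]
  T[1,:] = [+0.0000  -0.0385  -0.5192  -0.1058  +0.2692  +0.4231]
  T[2,:] = [+0.0000  -0.1074  -0.1995  -0.1703  +0.1683  +0.6394]
  T[3,:] = [+0.0000  -0.0592  -0.1739  -0.0288  -0.2345  +0.2373]
  T[4,:] = [+0.0000  +0.0811  +0.0042  +0.0608  +0.1405  -0.3464]
  T[5,:] = [+0.0000  +0.1657  +0.2147  +0.1319  +0.2093  -0.3942]
|roots of det(T-λI)|: 0.9074, 0.2945, 0.2945, 0.0995, 0.0117, 0.0000.
spectral radius ρ = 0.9074; 0.9074 < 1: convergent.

0.9074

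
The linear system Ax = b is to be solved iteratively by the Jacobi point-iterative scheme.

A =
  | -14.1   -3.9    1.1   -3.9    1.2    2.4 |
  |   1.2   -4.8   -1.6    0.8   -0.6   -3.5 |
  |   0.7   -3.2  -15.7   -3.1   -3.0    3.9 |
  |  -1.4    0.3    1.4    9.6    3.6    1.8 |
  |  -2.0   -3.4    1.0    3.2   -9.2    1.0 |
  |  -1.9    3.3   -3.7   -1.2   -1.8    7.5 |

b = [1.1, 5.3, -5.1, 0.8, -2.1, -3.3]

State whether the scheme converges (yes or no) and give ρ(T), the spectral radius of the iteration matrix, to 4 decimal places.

yes, ρ = 0.8762

Let D = diag(-14.1, -4.8, -15.7, 9.6, -9.2, 7.5); L, U the strict triangles.
Jacobi T = -D⁻¹(L+U): T[3,2] = -(1.4)/(9.6) = -0.1458; T[3,3] = 0.
  T[0,:] = [+0.0000, -0.2766, +0.0780, -0.2766, +0.0851, +0.1702]
  T[1,:] = [+0.2500, +0.0000, -0.3333, +0.1667, -0.1250, -0.7292]
  T[2,:] = [+0.0446, -0.2038, +0.0000, -0.1975, -0.1911, +0.2484]
  T[3,:] = [+0.1458, -0.0312, -0.1458, +0.0000, -0.3750, -0.1875]
  T[4,:] = [-0.2174, -0.3696, +0.1087, +0.3478, +0.0000, +0.1087]
  T[5,:] = [+0.2533, -0.4400, +0.4933, +0.1600, +0.2400, +0.0000]
moduli |λ_i(T)| = 0.8762, 0.5338, 0.5338, 0.4037, 0.4037, 0.0578.
ρ(T) = max|λ| = 0.8762; 0.8762 < 1: convergent.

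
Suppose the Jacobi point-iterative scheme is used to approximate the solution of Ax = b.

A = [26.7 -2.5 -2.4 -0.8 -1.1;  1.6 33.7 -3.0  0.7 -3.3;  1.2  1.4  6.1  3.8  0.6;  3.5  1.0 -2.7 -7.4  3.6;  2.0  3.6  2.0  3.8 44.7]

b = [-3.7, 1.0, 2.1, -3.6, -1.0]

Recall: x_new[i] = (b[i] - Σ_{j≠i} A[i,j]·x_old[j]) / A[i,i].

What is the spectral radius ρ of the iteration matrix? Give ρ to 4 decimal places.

Split A = D + L + U, D = diag(26.7, 33.7, 6.1, -7.4, 44.7).
T_J = -D⁻¹(L+U): T[3,2] = -(-2.7)/(-7.4) = -0.3649; T[3,3] = 0.
  T[0,:] = [+0.0000  +0.0936  +0.0899  +0.0300  +0.0412]
  T[1,:] = [-0.0475  +0.0000  +0.0890  -0.0208  +0.0979]
  T[2,:] = [-0.1967  -0.2295  +0.0000  -0.6230  -0.0984]
  T[3,:] = [+0.4730  +0.1351  -0.3649  +0.0000  +0.4865]
  T[4,:] = [-0.0447  -0.0805  -0.0447  -0.0850  +0.0000]
|roots of det(T-λI)|: 0.4661, 0.3243, 0.1624, 0.1624, 0.0269.
spectral radius ρ = 0.4661; 0.4661 < 1, so it converges for any x₀.

0.4661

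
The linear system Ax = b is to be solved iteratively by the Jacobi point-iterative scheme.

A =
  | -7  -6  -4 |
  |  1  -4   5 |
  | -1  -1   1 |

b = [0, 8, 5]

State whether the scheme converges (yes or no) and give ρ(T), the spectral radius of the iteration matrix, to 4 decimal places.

no, ρ = 1.2111

Split A = D + L + U, D = diag(-7, -4, 1).
T_J = -D⁻¹(L+U): T[0,1] = -(-6)/(-7) = -0.8571; T[0,0] = 0.
  T[0,:] = [+0.0000  -0.8571  -0.5714]
  T[1,:] = [+0.2500  +0.0000  +1.2500]
  T[2,:] = [+1.0000  +1.0000  +0.0000]
|roots of det(T-λI)|: 1.2111, 1.0013, 1.0013.
spectral radius ρ = 1.2111; 1.2111 > 1, so it fails to converge.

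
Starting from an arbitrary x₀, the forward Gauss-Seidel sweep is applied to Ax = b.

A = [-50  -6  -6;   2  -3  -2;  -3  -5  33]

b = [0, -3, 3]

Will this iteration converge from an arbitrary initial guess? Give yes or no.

Write A = D+L+U with D = diag(-50, -3, 33).
T_GS = -(D+L)⁻¹U: row 0 first, T[0,2] = -(-6)/(-50) = -0.1200; later rows by forward substitution.
  T[0,:] = [+0.0000, -0.1200, -0.1200]
  T[1,:] = [+0.0000, -0.0800, -0.7467]
  T[2,:] = [+0.0000, -0.0230, -0.1240]
|roots of det(T-λI)|: 0.2350, 0.0309, 0.0000.
ρ = 0.2350; 0.2350 < 1, so it converges for any x₀.

yes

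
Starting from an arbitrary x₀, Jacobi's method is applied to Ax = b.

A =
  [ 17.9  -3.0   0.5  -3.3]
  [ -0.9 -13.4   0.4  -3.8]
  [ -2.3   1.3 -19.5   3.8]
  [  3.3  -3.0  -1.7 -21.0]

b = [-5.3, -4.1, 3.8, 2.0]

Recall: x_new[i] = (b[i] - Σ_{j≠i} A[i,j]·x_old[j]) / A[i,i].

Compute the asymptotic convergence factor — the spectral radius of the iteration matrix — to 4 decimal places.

0.2417

Split A = D + L + U, D = diag(17.9, -13.4, -19.5, -21).
T_J = -D⁻¹(L+U): T[0,1] = -(-3)/(17.9) = +0.1676; T[0,0] = 0.
  T[0,:] = [+0.0000  +0.1676  -0.0279  +0.1844]
  T[1,:] = [-0.0672  +0.0000  +0.0299  -0.2836]
  T[2,:] = [-0.1179  +0.0667  +0.0000  +0.1949]
  T[3,:] = [+0.1571  -0.1429  -0.0810  +0.0000]
|eigenvalues of T|: 0.2417, 0.1748, 0.1748, 0.0649.
ρ(T) = max|λ| = 0.2417; 0.2417 < 1, so it converges for any x₀.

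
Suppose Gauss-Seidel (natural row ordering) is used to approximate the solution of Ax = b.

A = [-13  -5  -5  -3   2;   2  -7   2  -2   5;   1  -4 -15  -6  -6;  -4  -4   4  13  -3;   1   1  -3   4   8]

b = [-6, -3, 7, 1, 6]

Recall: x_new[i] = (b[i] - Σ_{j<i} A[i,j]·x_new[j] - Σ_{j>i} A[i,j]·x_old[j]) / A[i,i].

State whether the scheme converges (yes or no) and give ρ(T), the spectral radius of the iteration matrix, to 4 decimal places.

Let D = diag(-13, -7, -15, 13, 8); L, U the strict triangles.
Gauss-Seidel: T = -(D+L)⁻¹U, row 0 first, T[0,2] = -(-5)/(-13) = -0.3846; later rows by forward substitution.
  T[0,:] = [+0.0000, -0.3846, -0.3846, -0.2308, +0.1538]
  T[1,:] = [+0.0000, -0.1099, +0.1758, -0.3516, +0.7582]
  T[2,:] = [+0.0000, +0.0037, -0.0725, -0.3216, -0.5919]
  T[3,:] = [+0.0000, -0.1533, -0.0419, -0.0802, +0.6935]
  T[4,:] = [+0.0000, +0.1398, +0.0199, -0.0077, -0.6828]
|roots of det(T-λI)|: 0.8862, 0.1609, 0.0943, 0.0943, 0.0000.
ρ = 0.8862; 0.8862 < 1: convergent.

yes, ρ = 0.8862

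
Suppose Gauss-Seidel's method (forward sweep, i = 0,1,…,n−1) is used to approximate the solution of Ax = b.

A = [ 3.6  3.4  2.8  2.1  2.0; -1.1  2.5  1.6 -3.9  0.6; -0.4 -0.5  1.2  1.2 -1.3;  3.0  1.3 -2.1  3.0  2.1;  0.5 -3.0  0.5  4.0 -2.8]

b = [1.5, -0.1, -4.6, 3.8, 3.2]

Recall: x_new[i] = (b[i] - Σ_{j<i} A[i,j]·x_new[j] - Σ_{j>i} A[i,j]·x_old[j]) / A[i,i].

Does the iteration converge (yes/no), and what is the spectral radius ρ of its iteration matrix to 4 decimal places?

Split A = D + L + U, D = diag(3.6, 2.5, 1.2, 3, -2.8).
GS T = -(D+L)⁻¹U: row 0 first, T[0,1] = -(3.4)/(3.6) = -0.9444; later rows by forward substitution.
  T[0,:] = [+0.0000, -0.9444, -0.7778, -0.5833, -0.5556]
  T[1,:] = [+0.0000, -0.4156, -0.9822, +1.3033, -0.4844]
  T[2,:] = [+0.0000, -0.4880, -0.6685, -0.6514, +0.6963]
  T[3,:] = [+0.0000, +0.7829, +0.7354, -0.4374, +0.5529]
  T[4,:] = [+0.0000, +1.3079, +1.8447, -2.2418, +1.3340]
|λ(T)| sorted: 1.6611, 0.7989, 0.7989, 0.0713, 0.0000.
spectral radius ρ = 1.6611; 1.6611 > 1: divergent.

no, ρ = 1.6611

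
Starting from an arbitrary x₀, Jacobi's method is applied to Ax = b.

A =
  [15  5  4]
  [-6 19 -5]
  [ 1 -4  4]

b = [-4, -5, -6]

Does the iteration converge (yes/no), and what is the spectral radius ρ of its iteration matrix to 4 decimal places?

yes, ρ = 0.5767

Write A = D+L+U with D = diag(15, 19, 4).
T_J = -D⁻¹(L+U): T[1,2] = -(-5)/(19) = +0.2632; T[1,1] = 0.
  T[0,:] = [+0.0000, -0.3333, -0.2667]
  T[1,:] = [+0.3158, +0.0000, +0.2632]
  T[2,:] = [-0.2500, +1.0000, +0.0000]
|roots of det(T-λI)|: 0.5767, 0.3286, 0.3286.
ρ = 0.5767; 0.5767 < 1: convergent.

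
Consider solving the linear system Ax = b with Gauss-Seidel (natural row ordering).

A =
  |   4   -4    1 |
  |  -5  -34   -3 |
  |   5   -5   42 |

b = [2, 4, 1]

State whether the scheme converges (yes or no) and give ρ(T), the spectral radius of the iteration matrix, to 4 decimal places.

yes, ρ = 0.1813

Split A = D + L + U, D = diag(4, -34, 42).
T_GS = -(D+L)⁻¹U: row 0 first, T[0,1] = -(-4)/(4) = +1.0000; later rows by forward substitution.
  T[0,:] = [+0.0000  +1.0000  -0.2500]
  T[1,:] = [+0.0000  -0.1471  -0.0515]
  T[2,:] = [+0.0000  -0.1366  +0.0236]
|eigenvalues of T|: 0.1813, 0.0579, 0.0000.
spectral radius ρ = 0.1813; 0.1813 < 1, so it converges for any x₀.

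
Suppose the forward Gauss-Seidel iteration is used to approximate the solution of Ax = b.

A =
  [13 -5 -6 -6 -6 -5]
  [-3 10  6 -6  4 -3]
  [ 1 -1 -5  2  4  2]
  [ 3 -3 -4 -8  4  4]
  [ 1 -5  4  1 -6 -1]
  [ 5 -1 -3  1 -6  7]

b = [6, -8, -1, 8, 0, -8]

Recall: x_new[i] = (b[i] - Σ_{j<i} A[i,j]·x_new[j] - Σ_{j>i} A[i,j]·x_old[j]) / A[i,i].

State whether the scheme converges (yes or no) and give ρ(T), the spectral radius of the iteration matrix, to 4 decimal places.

no, ρ = 1.4104

A = D + L + U where D = diag(13, 10, -5, -8, -6, 7).
T_GS = -(D+L)⁻¹U: row 0 first, T[0,5] = -(-5)/(13) = +0.3846; later rows by forward substitution.
  T[0,:] = [+0.0000  +0.3846  +0.4615  +0.4615  +0.4615  +0.3846]
  T[1,:] = [+0.0000  +0.1154  -0.4615  +0.7385  -0.2615  +0.4154]
  T[2,:] = [+0.0000  +0.0538  +0.1846  +0.3446  +0.9446  +0.3938]
  T[3,:] = [+0.0000  +0.0740  +0.2538  -0.2762  +0.2988  +0.2915]
  T[4,:] = [+0.0000  +0.0162  +0.6269  -0.3547  +0.9744  -0.1376]
  T[5,:] = [+0.0000  -0.2319  +0.1846  -0.3411  +0.8303  -0.2062]
eigenvalue magnitudes: 1.4104, 0.5525, 0.4822, 0.4822, 0.0303, 0.0000.
spectral radius ρ = 1.4104; 1.4104 > 1 ⇒ diverges.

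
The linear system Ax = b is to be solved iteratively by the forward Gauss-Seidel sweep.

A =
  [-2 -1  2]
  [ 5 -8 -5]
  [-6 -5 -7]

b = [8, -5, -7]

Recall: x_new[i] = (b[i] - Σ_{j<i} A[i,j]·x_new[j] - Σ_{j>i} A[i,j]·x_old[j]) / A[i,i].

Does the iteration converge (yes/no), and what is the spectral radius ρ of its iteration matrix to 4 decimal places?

Diagonal D = diag(-2, -8, -7); L, U strict lower/upper.
Gauss-Seidel: T = -(D+L)⁻¹U, row 0 first, T[0,1] = -(-1)/(-2) = -0.5000; later rows by forward substitution.
  T[0,:] = [+0.0000, -0.5000, +1.0000]
  T[1,:] = [+0.0000, -0.3125, +0.0000]
  T[2,:] = [+0.0000, +0.6518, -0.8571]
eigenvalue magnitudes: 0.8571, 0.3125, 0.0000.
spectral radius ρ = 0.8571; 0.8571 < 1, so it converges for any x₀.

yes, ρ = 0.8571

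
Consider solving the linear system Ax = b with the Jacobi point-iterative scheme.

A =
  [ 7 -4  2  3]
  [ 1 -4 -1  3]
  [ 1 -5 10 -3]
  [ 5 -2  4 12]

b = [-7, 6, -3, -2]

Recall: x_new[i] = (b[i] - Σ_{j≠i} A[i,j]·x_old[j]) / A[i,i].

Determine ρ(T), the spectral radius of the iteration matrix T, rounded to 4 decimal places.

A = D + L + U where D = diag(7, -4, 10, 12).
T_J = -D⁻¹(L+U): T[1,3] = -(3)/(-4) = +0.7500; T[1,1] = 0.
  T[0,:] = [+0.0000, +0.5714, -0.2857, -0.4286]
  T[1,:] = [+0.2500, +0.0000, -0.2500, +0.7500]
  T[2,:] = [-0.1000, +0.5000, +0.0000, +0.3000]
  T[3,:] = [-0.4167, +0.1667, -0.3333, +0.0000]
|λ(T)| sorted: 0.8851, 0.5820, 0.5820, 0.4080.
ρ(T) = max|λ| = 0.8851; 0.8851 < 1 ⇒ converges.

0.8851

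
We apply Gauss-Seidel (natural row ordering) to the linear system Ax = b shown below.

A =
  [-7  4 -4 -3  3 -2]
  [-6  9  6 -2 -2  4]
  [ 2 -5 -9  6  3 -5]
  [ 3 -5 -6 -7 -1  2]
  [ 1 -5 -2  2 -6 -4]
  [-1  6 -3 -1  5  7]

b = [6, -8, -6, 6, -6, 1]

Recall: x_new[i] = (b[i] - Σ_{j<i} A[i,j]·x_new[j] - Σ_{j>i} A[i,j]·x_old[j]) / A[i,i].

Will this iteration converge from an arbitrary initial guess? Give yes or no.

A = D + L + U where D = diag(-7, 9, -9, -7, -6, 7).
T_GS = -(D+L)⁻¹U: row 0 first, T[0,3] = -(-3)/(-7) = -0.4286; later rows by forward substitution.
  T[0,:] = [+0.0000  +0.5714  -0.5714  -0.4286  +0.4286  -0.2857]
  T[1,:] = [+0.0000  +0.3810  -1.0476  -0.0635  +0.5079  -0.6349]
  T[2,:] = [+0.0000  -0.0847  +0.4550  +0.6067  +0.1464  -0.2663]
  T[3,:] = [+0.0000  +0.0454  +0.1134  -0.6584  -0.4475  +0.8450]
  T[4,:] = [+0.0000  -0.1789  +0.6639  -0.4402  -0.5498  +0.1853]
  T[5,:] = [+0.0000  -0.1469  +0.5533  +0.4736  +0.0174  +0.3777]
|roots of det(T-λI)|: 1.3036, 0.9597, 0.1439, 0.1385, 0.1385, 0.0000.
spectral radius ρ = 1.3036; 1.3036 > 1, so it fails to converge.

no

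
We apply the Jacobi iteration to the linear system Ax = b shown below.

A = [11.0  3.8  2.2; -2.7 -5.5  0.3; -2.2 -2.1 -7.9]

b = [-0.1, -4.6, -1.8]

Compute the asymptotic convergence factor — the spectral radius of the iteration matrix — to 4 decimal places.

A = D + L + U where D = diag(11, -5.5, -7.9).
Jacobi: T = -D⁻¹(L+U), T[0,2] = -(2.2)/(11) = -0.2000; T[0,0] = 0.
  T[0,:] = [+0.0000  -0.3455  -0.2000]
  T[1,:] = [-0.4909  +0.0000  +0.0545]
  T[2,:] = [-0.2785  -0.2658  +0.0000]
|roots of det(T-λI)|: 0.5023, 0.3980, 0.1043.
ρ(T) = max|λ| = 0.5023; 0.5023 < 1, so it converges for any x₀.

0.5023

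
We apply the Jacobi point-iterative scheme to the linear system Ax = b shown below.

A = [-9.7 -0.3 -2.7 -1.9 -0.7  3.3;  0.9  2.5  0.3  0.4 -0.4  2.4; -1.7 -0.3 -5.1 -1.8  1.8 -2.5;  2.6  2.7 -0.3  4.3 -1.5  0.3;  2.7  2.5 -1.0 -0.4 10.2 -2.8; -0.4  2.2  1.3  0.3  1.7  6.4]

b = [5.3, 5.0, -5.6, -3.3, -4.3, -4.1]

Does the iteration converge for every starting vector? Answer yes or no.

yes

A = D + L + U where D = diag(-9.7, 2.5, -5.1, 4.3, 10.2, 6.4).
T_J = -D⁻¹(L+U): T[2,0] = -(-1.7)/(-5.1) = -0.3333; T[2,2] = 0.
  T[0,:] = [+0.0000  -0.0309  -0.2784  -0.1959  -0.0722  +0.3402]
  T[1,:] = [-0.3600  +0.0000  -0.1200  -0.1600  +0.1600  -0.9600]
  T[2,:] = [-0.3333  -0.0588  +0.0000  -0.3529  +0.3529  -0.4902]
  T[3,:] = [-0.6047  -0.6279  +0.0698  +0.0000  +0.3488  -0.0698]
  T[4,:] = [-0.2647  -0.2451  +0.0980  +0.0392  +0.0000  +0.2745]
  T[5,:] = [+0.0625  -0.3438  -0.2031  -0.0469  -0.2656  +0.0000]
|λ(T)| sorted: 0.8932, 0.6531, 0.3657, 0.3657, 0.2694, 0.2694.
ρ = 0.8932; 0.8932 < 1 ⇒ converges.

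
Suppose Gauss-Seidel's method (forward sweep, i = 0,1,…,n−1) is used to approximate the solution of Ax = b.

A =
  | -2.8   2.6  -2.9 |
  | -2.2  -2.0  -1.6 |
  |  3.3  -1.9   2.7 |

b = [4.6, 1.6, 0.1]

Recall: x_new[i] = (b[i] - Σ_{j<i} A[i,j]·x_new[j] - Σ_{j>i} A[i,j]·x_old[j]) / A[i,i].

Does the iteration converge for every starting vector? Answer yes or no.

no

A = D + L + U where D = diag(-2.8, -2, 2.7).
T_GS = -(D+L)⁻¹U: row 0 first, T[0,2] = -(-2.9)/(-2.8) = -1.0357; later rows by forward substitution.
  T[0,:] = [+0.0000, +0.9286, -1.0357]
  T[1,:] = [+0.0000, -1.0214, +0.3393]
  T[2,:] = [+0.0000, -1.8537, +1.5046]
|λ(T)| sorted: 1.2246, 0.7414, 0.0000.
ρ = 1.2246; 1.2246 > 1, so it fails to converge.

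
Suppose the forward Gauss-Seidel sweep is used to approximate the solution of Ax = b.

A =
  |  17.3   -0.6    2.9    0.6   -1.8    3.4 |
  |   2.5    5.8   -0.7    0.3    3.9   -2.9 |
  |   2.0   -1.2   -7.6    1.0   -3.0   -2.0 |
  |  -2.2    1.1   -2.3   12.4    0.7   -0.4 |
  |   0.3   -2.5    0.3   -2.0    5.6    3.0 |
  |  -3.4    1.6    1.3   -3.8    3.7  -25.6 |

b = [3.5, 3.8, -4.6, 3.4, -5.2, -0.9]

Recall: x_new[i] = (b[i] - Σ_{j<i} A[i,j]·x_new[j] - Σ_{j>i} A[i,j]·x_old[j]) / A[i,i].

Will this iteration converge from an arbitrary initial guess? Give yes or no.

yes

Let D = diag(17.3, 5.8, -7.6, 12.4, 5.6, -25.6); L, U the strict triangles.
Gauss-Seidel: T = -(D+L)⁻¹U, row 0 first, T[0,2] = -(2.9)/(17.3) = -0.1676; later rows by forward substitution.
  T[0,:] = [+0.0000, +0.0347, -0.1676, -0.0347, +0.1040, -0.1965]
  T[1,:] = [+0.0000, -0.0149, +0.1929, -0.0368, -0.7173, +0.5847]
  T[2,:] = [+0.0000, +0.0115, -0.0746, +0.1283, -0.2541, -0.4072]
  T[3,:] = [+0.0000, +0.0096, -0.0607, +0.0209, -0.0215, -0.1300]
  T[4,:] = [+0.0000, -0.0057, +0.0774, -0.0140, -0.3198, -0.2888]
  T[5,:] = [+0.0000, -0.0072, +0.0507, +0.0037, -0.1146, +0.0195]
moduli |λ_i(T)| = 0.2906, 0.0992, 0.0992, 0.0278, 0.0278, 0.0000.
ρ(T) = max|λ| = 0.2906; 0.2906 < 1: convergent.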